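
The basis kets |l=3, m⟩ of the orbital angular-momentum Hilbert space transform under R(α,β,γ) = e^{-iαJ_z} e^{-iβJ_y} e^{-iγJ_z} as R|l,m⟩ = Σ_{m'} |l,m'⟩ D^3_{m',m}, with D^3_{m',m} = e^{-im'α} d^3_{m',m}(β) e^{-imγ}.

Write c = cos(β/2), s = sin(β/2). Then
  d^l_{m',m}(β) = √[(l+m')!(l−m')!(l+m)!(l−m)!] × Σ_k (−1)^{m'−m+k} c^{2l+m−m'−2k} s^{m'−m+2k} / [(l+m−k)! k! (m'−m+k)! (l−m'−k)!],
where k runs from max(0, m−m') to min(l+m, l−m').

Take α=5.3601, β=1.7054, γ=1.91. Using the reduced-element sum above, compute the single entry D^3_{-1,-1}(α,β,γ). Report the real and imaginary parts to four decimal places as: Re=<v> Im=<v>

Split into d^3_{-1,-1}(β=1.7054) × two z-phases.
With c≡cos(β/2)=0.657952 and s≡sin(β/2)=0.753060, N=[2·24·2·24]^{1/2}=48.000000
Admissible k: 0..2 (factorial args all ≥0)
  k=0: (−1)^0·48.0000/(48)·0.6580^6·0.7531^0 = +0.081127
  k=1: (−1)^1·48.0000/(6)·0.6580^4·0.7531^2 = -0.850210
  k=2: (−1)^2·48.0000/(8)·0.6580^2·0.7531^4 = +0.835329
d^3_{-1,-1}(1.7054) = +0.081127 -0.850210 +0.835329 = +0.066246
Attach z-rotation phases: D = e^{-i(-1)(5.3601)}·(+0.066246)·e^{-i(-1)(1.91)} = +0.036519+0.055271i

Re=0.0365 Im=0.0553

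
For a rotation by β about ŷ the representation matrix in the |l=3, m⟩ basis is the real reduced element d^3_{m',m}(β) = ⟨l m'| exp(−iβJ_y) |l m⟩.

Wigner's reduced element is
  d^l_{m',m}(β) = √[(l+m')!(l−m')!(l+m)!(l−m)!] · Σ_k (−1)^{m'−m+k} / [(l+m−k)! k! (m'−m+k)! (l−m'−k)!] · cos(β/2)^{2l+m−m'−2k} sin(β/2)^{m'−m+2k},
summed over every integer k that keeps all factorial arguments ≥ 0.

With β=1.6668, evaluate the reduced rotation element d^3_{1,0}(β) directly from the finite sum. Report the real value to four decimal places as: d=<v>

d^3_{1,0}(β=1.6668) via Wigner's sum:
Half-angle: c=0.672363, s=0.740222. N=√(24·2·6·6)=41.569219
The bounds max(0,m−m')=0 and min(l+m,l−m')=2 give 3 terms
  k=0: (−1)^1·41.5692/(12)·0.6724^5·0.7402^1 = -0.352347
  k=1: (−1)^2·41.5692/(4)·0.6724^3·0.7402^3 = +1.281175
  k=2: (−1)^3·41.5692/(12)·0.6724^1·0.7402^5 = -0.517611
d^3_{1,0}(1.6668) = -0.352347 +1.281175 -0.517611 = +0.411217

d=0.4112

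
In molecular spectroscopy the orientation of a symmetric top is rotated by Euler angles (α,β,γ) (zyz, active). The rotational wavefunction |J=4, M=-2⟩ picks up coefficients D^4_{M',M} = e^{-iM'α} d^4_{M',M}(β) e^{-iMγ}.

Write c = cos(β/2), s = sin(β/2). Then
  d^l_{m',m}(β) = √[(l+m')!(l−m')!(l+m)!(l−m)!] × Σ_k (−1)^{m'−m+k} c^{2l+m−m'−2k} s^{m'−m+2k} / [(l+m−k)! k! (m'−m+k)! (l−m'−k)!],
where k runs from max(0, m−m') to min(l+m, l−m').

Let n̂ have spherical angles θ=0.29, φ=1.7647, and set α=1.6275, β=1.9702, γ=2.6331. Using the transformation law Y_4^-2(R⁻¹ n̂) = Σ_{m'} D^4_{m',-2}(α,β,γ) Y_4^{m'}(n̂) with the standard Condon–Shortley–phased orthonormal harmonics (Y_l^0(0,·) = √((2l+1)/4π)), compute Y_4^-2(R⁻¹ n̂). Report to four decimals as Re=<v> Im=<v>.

Need the full column D^4_{m',-2} for m'=−4..4 at α=1.6275, β=1.9702, γ=2.6331.
cos(β/2)=0.552780, sin(β/2)=0.833327
d^4_{-4,-2}: single k=2 term ⇒ +0.104839;  D = +0.073778-0.074485i
d^4_{-3,-2}: k∈[1..2] ⇒ +0.049175 -0.335269 = -0.286094;  D = +0.214345+0.189488i
d^4_{-2,-2}: k∈[0..2] ⇒ +0.008718 -0.237753 +0.675402 = +0.446367;  D = -0.276214+0.350642i
d^4_{-1,-2}: k∈[0..2] ⇒ -0.055759 +0.633598 -0.959952 = -0.382113;  D = -0.313086-0.219062i
d^4_{0,-2}: k∈[0..2] ⇒ +0.187960 -1.139098 +0.970777 = +0.019639;  D = +0.010329-0.016703i
d^4_{1,-2}: k∈[0..2] ⇒ -0.422399 +1.439929 -0.654482 = +0.363047;  D = -0.319106-0.173132i
d^4_{2,-2}: k∈[0..2] ⇒ +0.675402 -1.227946 +0.232555 = -0.319990;  D = +0.136413-0.289456i
d^4_{3,-2}: k∈[0..1] ⇒ -0.761939 +0.577199 = -0.184739;  D = -0.171306-0.069158i
d^4_{4,-2}: single k=0 term ⇒ +0.541473;  D = +0.173921-0.512782i
Y_4^{m'}(θ=0.29,φ=1.7647) and Σ D·Y over m':
  (+0.0738-0.0745i)·(+0.0021-0.0021i)  (+0.2143+0.1895i)·(+0.0154+0.0234i)  (-0.2762+0.3506i)·(-0.1374+0.0561i)  (-0.3131-0.2191i)·(-0.0856-0.4360i)  (+0.0103-0.0167i)·(+0.5250+0.0000i)  (-0.3191-0.1731i)·(+0.0856-0.4360i)  (+0.1364-0.2895i)·(-0.1374-0.0561i)  (-0.1713-0.0692i)·(-0.0154+0.0234i)  (+0.1739-0.5128i)·(+0.0021+0.0021i)
Y_4^-2(R⁻¹ n̂) = -0.178258+0.243184i

Re=-0.1783 Im=0.2432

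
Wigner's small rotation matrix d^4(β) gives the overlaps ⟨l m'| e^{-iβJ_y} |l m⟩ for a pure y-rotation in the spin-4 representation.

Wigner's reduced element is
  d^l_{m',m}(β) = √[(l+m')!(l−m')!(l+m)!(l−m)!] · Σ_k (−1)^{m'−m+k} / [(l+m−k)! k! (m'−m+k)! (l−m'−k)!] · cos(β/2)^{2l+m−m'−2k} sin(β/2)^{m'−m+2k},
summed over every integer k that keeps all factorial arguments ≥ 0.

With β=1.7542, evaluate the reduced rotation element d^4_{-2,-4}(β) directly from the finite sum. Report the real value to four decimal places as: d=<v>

d=0.2137

d^4_{-2,-4}(β=1.7542) via Wigner's sum:
Half-angle: c=0.639384, s=0.768888. N=√(2·720·1·40320)=7619.763776
Admissible k: 0..0 (factorial args all ≥0)
  k=0: (−1)^2·7619.7638/(1440)·0.6394^6·0.7689^2 = +0.213734
d^4_{-2,-4}(1.7542) = +0.213734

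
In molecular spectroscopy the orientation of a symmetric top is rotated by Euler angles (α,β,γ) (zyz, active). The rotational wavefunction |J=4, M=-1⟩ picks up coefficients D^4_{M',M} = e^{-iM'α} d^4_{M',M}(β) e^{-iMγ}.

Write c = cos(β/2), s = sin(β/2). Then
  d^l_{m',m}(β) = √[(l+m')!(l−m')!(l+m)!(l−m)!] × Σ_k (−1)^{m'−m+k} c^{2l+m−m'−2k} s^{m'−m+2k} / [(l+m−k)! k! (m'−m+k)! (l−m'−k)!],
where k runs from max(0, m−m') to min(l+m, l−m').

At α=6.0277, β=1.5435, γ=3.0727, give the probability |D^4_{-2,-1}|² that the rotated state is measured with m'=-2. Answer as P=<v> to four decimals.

P=0.0459

Split into d^4_{-2,-1}(β=1.5435) × two z-phases.
c=cos(1.5435/2)=0.716691, s=sin(1.5435/2)=0.697391; N=√[2·720·6·120]=1018.233765
The bounds max(0,m−m')=1 and min(l+m,l−m')=3 give 3 terms
  k=1: (−1)^0·1018.2338/(240)·0.7167^7·0.6974^1 = +0.287367
  k=2: (−1)^1·1018.2338/(48)·0.7167^5·0.6974^3 = -1.360489
  k=3: (−1)^2·1018.2338/(72)·0.7167^3·0.6974^5 = +0.858799
d^4_{-2,-1}(1.5435) = +0.287367 -1.360489 +0.858799 = -0.214323
|D^4_{-2,-1}|² = |d^4_{-2,-1}(β)|² = (-0.214323)² = 0.045934 (the z-rotation phases have unit modulus)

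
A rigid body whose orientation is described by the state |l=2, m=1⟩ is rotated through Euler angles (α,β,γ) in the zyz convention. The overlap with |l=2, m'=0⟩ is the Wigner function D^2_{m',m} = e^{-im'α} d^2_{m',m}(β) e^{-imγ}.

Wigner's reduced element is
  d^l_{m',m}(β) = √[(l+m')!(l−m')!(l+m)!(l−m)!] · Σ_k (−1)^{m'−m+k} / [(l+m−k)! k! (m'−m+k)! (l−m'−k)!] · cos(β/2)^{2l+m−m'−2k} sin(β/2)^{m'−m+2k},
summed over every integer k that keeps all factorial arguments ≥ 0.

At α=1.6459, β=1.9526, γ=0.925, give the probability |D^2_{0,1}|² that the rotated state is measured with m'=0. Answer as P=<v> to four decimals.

D^2_{0,1}(1.6459,1.9526,0.925) = e^{-i·0·1.6459}·d^2_{0,1}(1.9526)·e^{-i·1·0.925}. Compute d first:
Half-angle: c=0.560092, s=0.828431. N=√(2·2·6·1)=4.898979
k∈{1,2} keeps every argument non-negative
  k=1: (−1)^0·4.8990/(2)·0.5601^3·0.8284^1 = +0.356541
  k=2: (−1)^1·4.8990/(2)·0.5601^1·0.8284^3 = -0.780015
d^2_{0,1}(1.9526) = +0.356541 -0.780015 = -0.423475
|D^2_{0,1}|² = |d^2_{0,1}(β)|² = (-0.423475)² = 0.179331 (the z-rotation phases have unit modulus)

P=0.1793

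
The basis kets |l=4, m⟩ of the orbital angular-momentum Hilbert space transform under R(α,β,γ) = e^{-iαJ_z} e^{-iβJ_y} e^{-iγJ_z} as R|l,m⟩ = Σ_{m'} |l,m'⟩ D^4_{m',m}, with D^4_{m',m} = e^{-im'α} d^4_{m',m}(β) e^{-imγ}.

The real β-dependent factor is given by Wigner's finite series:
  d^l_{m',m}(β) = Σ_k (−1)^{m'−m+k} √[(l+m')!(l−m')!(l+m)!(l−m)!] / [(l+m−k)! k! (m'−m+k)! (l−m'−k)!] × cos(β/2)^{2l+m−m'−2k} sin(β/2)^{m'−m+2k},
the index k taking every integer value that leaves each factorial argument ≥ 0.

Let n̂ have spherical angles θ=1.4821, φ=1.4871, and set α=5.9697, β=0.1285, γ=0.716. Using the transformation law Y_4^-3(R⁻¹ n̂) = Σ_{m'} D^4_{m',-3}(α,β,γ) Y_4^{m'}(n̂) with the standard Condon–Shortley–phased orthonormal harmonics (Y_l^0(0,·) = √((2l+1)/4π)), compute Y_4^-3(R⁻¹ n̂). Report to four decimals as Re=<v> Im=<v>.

Re=-0.0725 Im=0.0102

Need the full column D^4_{m',-3} for m'=−4..4 at α=5.9697, β=0.1285, γ=0.716.
cos(β/2)=0.997937, sin(β/2)=0.064206
d^4_{-4,-3}: single k=1 term ⇒ +0.178995;  D = +0.112096+0.139548i
d^4_{-3,-3}: k∈[0..1] ⇒ +0.983612 -0.028501 = +0.955111;  D = +0.339366+0.892786i
d^4_{-2,-3}: k∈[0..1] ⇒ -0.236788 +0.002941 = -0.233847;  D = -0.011633-0.233558i
d^4_{-1,-3}: k∈[0..1] ⇒ +0.032317 -0.000223 = +0.032094;  D = -0.008366+0.030985i
d^4_{0,-3}: k∈[0..1] ⇒ -0.003100 +0.000013 = -0.003087;  D = +0.001684-0.002587i
d^4_{1,-3}: k∈[0..1] ⇒ +0.000223 -0.000001 = +0.000222;  D = -0.000173+0.000140i
d^4_{2,-3}: k∈[0..1] ⇒ -0.000012 +0.000000 = -0.000012;  D = +0.000011-0.000004i
d^4_{3,-3}: k∈[0..1] ⇒ +0.000000 -0.000000 = +0.000000;  D = -0.000000+0.000000i
d^4_{4,-3}: single k=0 term ⇒ -0.000000;  D = +0.000000+0.000000i
Y_4^{m'}(θ=1.4821,φ=1.4871) and Σ D·Y over m':
  (+0.1121+0.1395i)·(+0.4114+0.1431i)  (+0.3394+0.8928i)·(-0.0272+0.1061i)  (-0.0116-0.2336i)·(+0.3093+0.0523i)  (-0.0084+0.0310i)·(-0.0103+0.1225i)  (+0.0017-0.0026i)·(+0.2927+0.0000i)  (-0.0002+0.0001i)·(+0.0103+0.1225i)  (+0.0000-0.0000i)·(+0.3093-0.0523i)  (-0.0000+0.0000i)·(+0.0272+0.1061i)  (+0.0000+0.0000i)·(+0.4114-0.1431i)
Y_4^-3(R⁻¹ n̂) = -0.072473+0.010206i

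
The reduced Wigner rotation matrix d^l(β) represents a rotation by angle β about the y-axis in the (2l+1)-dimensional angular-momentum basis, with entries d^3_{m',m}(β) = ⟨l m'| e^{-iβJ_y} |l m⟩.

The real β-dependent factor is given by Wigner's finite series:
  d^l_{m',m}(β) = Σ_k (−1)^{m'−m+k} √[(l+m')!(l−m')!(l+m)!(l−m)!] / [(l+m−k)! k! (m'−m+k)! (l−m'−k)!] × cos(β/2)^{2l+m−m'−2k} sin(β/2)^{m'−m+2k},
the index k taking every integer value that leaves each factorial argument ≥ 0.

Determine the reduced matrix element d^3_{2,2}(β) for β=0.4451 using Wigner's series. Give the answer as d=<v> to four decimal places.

d^3_{2,2}(β=0.4451) via Wigner's sum:
Half-angle: c=0.975338, s=0.220717. N=√(120·1·120·1)=120.000000
k: max(0,(2)−(2))=0 … min(3+(2),3−(2))=1
  k=0: (−1)^0·120.0000/(120)·0.9753^6·0.2207^0 = +0.860856
  k=1: (−1)^1·120.0000/(24)·0.9753^4·0.2207^2 = -0.220426
d^3_{2,2}(0.4451) = +0.860856 -0.220426 = +0.640429

d=0.6404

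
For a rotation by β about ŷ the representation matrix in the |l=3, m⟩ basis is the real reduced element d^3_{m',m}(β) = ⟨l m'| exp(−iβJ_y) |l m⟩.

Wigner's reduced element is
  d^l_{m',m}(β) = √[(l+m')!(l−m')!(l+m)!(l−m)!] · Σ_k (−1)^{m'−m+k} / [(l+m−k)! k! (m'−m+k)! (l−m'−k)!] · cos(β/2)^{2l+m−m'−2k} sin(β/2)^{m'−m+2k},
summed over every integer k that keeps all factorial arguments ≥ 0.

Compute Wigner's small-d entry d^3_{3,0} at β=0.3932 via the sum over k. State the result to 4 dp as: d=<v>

d=-0.0314

d^3_{3,0}(β=0.3932) via Wigner's sum:
With c≡cos(β/2)=0.980736 and s≡sin(β/2)=0.195336, N=[720·1·6·6]^{1/2}=160.996894
k: max(0,(0)−(3))=0 … min(3+(0),3−(3))=0
  k=0: (−1)^3·160.9969/(36)·0.9807^3·0.1953^3 = -0.031443
d^3_{3,0}(0.3932) = -0.031443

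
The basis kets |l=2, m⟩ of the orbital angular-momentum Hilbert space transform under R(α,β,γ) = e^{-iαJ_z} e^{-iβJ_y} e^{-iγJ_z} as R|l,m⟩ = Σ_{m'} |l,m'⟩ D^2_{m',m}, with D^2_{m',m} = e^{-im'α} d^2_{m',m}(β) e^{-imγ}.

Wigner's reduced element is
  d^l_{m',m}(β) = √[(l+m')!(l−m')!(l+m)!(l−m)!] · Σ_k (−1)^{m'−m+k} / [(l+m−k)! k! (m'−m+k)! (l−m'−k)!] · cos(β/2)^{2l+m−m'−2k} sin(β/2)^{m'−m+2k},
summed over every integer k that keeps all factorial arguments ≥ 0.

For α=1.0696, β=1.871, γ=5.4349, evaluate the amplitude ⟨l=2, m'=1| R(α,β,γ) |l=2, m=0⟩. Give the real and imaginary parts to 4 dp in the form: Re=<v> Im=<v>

Split into d^2_{1,0}(β=1.871) × two z-phases.
c=cos(1.871/2)=0.593416, s=sin(1.871/2)=0.804896; N=√[6·1·2·2]=4.898979
k∈{0,1} keeps every argument non-negative
  k=0: (−1)^1·4.8990/(2)·0.5934^3·0.8049^1 = -0.411996
  k=1: (−1)^2·4.8990/(2)·0.5934^1·0.8049^3 = +0.757974
d^2_{1,0}(1.871) = -0.411996 +0.757974 = +0.345977
Attach z-rotation phases: D = e^{-i(1)(1.0696)}·(+0.345977)·e^{-i(0)(5.4349)} = +0.166233-0.303425i

Re=0.1662 Im=-0.3034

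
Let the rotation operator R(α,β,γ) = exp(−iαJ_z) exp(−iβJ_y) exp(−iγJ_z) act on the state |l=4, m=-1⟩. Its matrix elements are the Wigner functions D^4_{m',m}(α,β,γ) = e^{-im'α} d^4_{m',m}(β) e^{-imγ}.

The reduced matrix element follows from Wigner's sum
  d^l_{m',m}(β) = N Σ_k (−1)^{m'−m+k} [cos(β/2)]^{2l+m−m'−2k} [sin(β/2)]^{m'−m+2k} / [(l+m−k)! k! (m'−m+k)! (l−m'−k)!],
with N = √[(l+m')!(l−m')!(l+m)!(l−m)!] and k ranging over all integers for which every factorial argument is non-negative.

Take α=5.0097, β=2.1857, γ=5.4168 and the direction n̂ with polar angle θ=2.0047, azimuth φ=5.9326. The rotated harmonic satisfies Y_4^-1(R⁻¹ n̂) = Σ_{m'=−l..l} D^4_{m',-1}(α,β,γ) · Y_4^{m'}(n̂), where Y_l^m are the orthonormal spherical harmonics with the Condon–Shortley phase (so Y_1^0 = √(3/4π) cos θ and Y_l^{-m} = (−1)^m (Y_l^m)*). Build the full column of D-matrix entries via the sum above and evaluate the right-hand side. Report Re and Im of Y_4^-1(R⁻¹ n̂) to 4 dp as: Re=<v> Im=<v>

Need the full column D^4_{m',-1} for m'=−4..4 at α=5.0097, β=2.1857, γ=5.4168.
cos(β/2)=0.459957, sin(β/2)=0.887941
d^4_{-4,-1}: single k=3 term ⇒ +0.107853;  D = +0.102280+0.034219i
d^4_{-3,-1}: k∈[2..3] ⇒ +0.059257 -0.368064 = -0.308807;  D = +0.007888-0.308706i
d^4_{-2,-1}: k∈[1..3] ⇒ +0.016407 -0.305734 +0.759604 = +0.470277;  D = -0.453018+0.126237i
d^4_{-1,-1}: k∈[0..3] ⇒ +0.002003 -0.111985 +0.834691 -1.036906 = -0.312197;  D = +0.168228+0.262995i
d^4_{0,-1}: k∈[0..3] ⇒ -0.017295 +0.386726 -1.441247 +0.895204 = -0.176612;  D = -0.114371+0.134577i
d^4_{1,-1}: k∈[0..3] ⇒ +0.074657 -0.834691 +1.555360 -0.386433 = +0.408892;  D = +0.375474+0.161900i
d^4_{2,-1}: k∈[0..2] ⇒ -0.203823 +1.139406 -0.849265 = +0.086318;  D = -0.009458+0.085798i
d^4_{3,-1}: k∈[0..1] ⇒ +0.368064 -0.823019 = -0.454955;  D = +0.446979-0.084815i
d^4_{4,-1}: single k=0 term ⇒ -0.401945;  D = +0.187331+0.355622i
Y_4^{m'}(θ=2.0047,φ=5.9326) and Σ D·Y over m':
  (+0.1023+0.0342i)·(+0.0503+0.2957i)  (+0.0079-0.3087i)·(-0.1950-0.3413i)  (-0.4530+0.1262i)·(+0.0499+0.0421i)  (+0.1682+0.2630i)·(+0.2988+0.1093i)  (-0.1144+0.1346i)·(-0.1279+0.0000i)  (+0.3755+0.1619i)·(-0.2988+0.1093i)  (-0.0095+0.0858i)·(+0.0499-0.0421i)  (+0.4470-0.0848i)·(+0.1950-0.3413i)  (+0.1873+0.3556i)·(+0.0503-0.2957i)
Y_4^-1(R⁻¹ n̂) = -0.057603-0.052854i

Re=-0.0576 Im=-0.0529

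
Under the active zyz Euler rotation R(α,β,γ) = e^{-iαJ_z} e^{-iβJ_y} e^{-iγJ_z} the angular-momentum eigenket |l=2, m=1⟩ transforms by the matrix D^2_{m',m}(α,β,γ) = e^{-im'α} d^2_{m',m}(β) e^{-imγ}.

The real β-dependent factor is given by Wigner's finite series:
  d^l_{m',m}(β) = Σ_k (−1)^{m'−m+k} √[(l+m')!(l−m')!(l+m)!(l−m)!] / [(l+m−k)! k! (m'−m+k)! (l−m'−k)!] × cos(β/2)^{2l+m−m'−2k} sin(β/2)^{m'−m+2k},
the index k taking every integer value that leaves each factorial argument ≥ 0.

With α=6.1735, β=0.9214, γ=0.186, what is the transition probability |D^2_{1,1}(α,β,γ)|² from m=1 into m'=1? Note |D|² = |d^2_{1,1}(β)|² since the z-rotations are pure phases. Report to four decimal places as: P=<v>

P=0.0282

First d^2_{1,1}(β=0.9214), then the phase factors e^{-i(1)α} and e^{-i(1)γ}:
c=cos(0.9214/2)=0.895742, s=sin(0.9214/2)=0.444575; N=√[6·1·6·1]=6.000000
k: max(0,(1)−(1))=0 … min(2+(1),2−(1))=1
  k=0: (−1)^0·6.0000/(6)·0.8957^4·0.4446^0 = +0.643770
  k=1: (−1)^1·6.0000/(2)·0.8957^2·0.4446^2 = -0.475748
d^2_{1,1}(0.9214) = +0.643770 -0.475748 = +0.168022
|D^2_{1,1}|² = |d^2_{1,1}(β)|² = (+0.168022)² = 0.028231 (the z-rotation phases have unit modulus)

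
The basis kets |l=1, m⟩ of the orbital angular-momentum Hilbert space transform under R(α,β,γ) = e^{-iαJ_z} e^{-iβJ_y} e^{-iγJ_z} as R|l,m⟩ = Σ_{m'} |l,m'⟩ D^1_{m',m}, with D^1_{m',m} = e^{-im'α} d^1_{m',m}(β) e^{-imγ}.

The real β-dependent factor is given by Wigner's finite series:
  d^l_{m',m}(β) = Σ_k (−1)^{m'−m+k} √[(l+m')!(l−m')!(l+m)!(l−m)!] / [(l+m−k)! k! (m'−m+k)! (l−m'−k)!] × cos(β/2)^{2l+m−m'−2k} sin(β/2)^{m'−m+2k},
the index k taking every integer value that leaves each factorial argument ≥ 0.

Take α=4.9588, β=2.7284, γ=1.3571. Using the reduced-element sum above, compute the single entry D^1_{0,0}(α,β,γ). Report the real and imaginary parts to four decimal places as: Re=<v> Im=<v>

First d^1_{0,0}(β=2.7284), then the phase factors e^{-i(0)α} and e^{-i(0)γ}:
c=cos(2.7284/2)=0.205130, s=sin(2.7284/2)=0.978735; N=√[1·1·1·1]=1.000000
Admissible k: 0..1 (factorial args all ≥0)
  k=0: (−1)^0·1.0000/(1)·0.2051^2·0.9787^0 = +0.042078
  k=1: (−1)^1·1.0000/(1)·0.2051^0·0.9787^2 = -0.957922
d^1_{0,0}(2.7284) = +0.042078 -0.957922 = -0.915844
Phases: e^{-i·(0)·4.9588}=+1.000000+0.000000i, e^{-i·(0)·1.3571}=+1.000000+0.000000i ⇒ D=-0.915844+0.000000i

Re=-0.9158 Im=0.0000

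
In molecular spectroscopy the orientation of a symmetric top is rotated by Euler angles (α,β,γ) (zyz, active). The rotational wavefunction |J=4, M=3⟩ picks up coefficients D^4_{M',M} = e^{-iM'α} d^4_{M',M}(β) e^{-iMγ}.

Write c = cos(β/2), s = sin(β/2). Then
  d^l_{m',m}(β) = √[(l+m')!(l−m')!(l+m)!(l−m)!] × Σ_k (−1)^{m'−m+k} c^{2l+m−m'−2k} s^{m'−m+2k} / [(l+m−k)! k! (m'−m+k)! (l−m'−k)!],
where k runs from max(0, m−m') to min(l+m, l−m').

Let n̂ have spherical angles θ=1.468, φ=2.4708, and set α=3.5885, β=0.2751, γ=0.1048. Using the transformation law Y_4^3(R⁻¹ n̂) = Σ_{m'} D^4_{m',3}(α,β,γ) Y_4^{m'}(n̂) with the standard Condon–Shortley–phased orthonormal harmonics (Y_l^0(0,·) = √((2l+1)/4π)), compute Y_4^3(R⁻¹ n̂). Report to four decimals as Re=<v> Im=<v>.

Need the full column D^4_{m',3} for m'=−4..4 at α=3.5885, β=0.2751, γ=0.1048.
cos(β/2)=0.990555, sin(β/2)=0.137117
d^4_{-4,3}: single k=7 term ⇒ +0.000003;  D = +0.000000+0.000003i
d^4_{-3,3}: k∈[6..7] ⇒ +0.000046 -0.000000 = +0.000046;  D = -0.000024-0.000039i
d^4_{-2,3}: k∈[5..6] ⇒ +0.000529 -0.000003 = +0.000525;  D = +0.000440+0.000288i
d^4_{-1,3}: k∈[4..5] ⇒ +0.004502 -0.000052 = +0.004450;  D = -0.004411-0.000588i
d^4_{0,3}: k∈[3..4] ⇒ +0.029089 -0.000557 = +0.028532;  D = +0.027133-0.008823i
d^4_{1,3}: k∈[2..3] ⇒ +0.140969 -0.004502 = +0.136467;  D = -0.098793+0.094144i
d^4_{2,3}: k∈[1..2] ⇒ +0.480070 -0.027596 = +0.452473;  D = +0.160487-0.423055i
d^4_{3,3}: k∈[0..1] ⇒ +0.926890 -0.124323 = +0.802568;  D = +0.067597+0.799716i
d^4_{4,3}: single k=0 term ⇒ -0.362898;  D = +0.183843+0.312885i
Y_4^{m'}(θ=1.468,φ=2.4708) and Σ D·Y over m':
  (+0.0000+0.0000i)·(-0.3885+0.1917i)  (-0.0000-0.0000i)·(+0.0540-0.1143i)  (+0.0004+0.0003i)·(-0.0697-0.2986i)  (-0.0044-0.0006i)·(+0.1107+0.0878i)  (+0.0271-0.0088i)·(+0.2843+0.0000i)  (-0.0988+0.0941i)·(-0.1107+0.0878i)  (+0.1605-0.4231i)·(-0.0697+0.2986i)  (+0.0676+0.7997i)·(-0.0540-0.1143i)  (+0.1838+0.3129i)·(-0.3885-0.1917i)
Y_4^3(R⁻¹ n̂) = +0.201442-0.152567i

Re=0.2014 Im=-0.1526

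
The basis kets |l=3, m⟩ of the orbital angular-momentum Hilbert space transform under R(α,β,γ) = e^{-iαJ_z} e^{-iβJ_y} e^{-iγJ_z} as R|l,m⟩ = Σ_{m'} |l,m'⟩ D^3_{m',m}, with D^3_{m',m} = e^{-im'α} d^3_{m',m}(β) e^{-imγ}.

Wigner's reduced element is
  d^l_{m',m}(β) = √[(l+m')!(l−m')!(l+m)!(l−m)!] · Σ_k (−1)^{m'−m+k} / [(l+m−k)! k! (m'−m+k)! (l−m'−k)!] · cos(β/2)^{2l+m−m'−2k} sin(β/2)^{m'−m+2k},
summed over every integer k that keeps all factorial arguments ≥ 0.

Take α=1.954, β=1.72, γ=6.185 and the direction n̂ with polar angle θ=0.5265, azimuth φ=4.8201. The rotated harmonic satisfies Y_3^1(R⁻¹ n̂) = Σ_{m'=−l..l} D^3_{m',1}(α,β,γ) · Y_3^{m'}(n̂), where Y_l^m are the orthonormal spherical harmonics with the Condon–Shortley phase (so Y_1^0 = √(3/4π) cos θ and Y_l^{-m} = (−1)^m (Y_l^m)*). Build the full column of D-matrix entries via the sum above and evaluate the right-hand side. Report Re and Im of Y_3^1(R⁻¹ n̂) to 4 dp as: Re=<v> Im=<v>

Need the full column D^3_{m',1} for m'=−3..3 at α=1.954, β=1.72, γ=6.185.
cos(β/2)=0.652437, sin(β/2)=0.757843
d^3_{-3,1}: single k=4 term ⇒ +0.543800;  D = +0.515679-0.172609i
d^3_{-2,1}: k∈[3..4] ⇒ +0.764511 -0.515744 = +0.248767;  D = -0.161438-0.189270i
d^3_{-1,1}: k∈[2..4] ⇒ +0.624403 -1.123269 +0.189441 = -0.309425;  D = +0.143267-0.274260i
d^3_{0,1}: k∈[1..3] ⇒ +0.310359 -1.256220 +0.564969 = -0.380892;  D = -0.379057-0.037338i
d^3_{1,1}: k∈[0..2] ⇒ +0.077132 -0.832537 +0.842452 = +0.087046;  D = -0.024475-0.083535i
d^3_{2,1}: k∈[0..1] ⇒ -0.283318 +0.764511 = +0.481193;  D = -0.377700+0.298143i
d^3_{3,1}: single k=0 term ⇒ +0.403050;  D = +0.349901+0.200047i
Y_3^{m'}(θ=0.5265,φ=4.8201) and Σ D·Y over m':
  (+0.5157-0.1726i)·(-0.0168-0.0502i)  (-0.1614-0.1893i)·(-0.2180+0.0477i)  (+0.1433-0.2743i)·(+0.0478+0.4420i)  (-0.3791-0.0373i)·(+0.2379+0.0000i)  (-0.0245-0.0835i)·(-0.0478+0.4420i)  (-0.3777+0.2981i)·(-0.2180-0.0477i)  (+0.3499+0.2000i)·(+0.0168-0.0502i)
Y_3^1(R⁻¹ n̂) = +0.215320-0.016099i

Re=0.2153 Im=-0.0161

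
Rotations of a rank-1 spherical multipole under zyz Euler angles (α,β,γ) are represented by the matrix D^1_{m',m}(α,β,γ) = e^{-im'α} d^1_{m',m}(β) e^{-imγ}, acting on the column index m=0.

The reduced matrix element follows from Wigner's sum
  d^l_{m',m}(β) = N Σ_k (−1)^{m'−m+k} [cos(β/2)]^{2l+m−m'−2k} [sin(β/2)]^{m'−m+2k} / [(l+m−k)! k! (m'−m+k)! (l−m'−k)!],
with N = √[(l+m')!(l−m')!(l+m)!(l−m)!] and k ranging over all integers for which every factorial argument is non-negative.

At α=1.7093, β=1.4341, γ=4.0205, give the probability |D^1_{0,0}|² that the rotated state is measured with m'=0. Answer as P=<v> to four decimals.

P=0.0186

First d^1_{0,0}(β=1.4341), then the phase factors e^{-i(0)α} and e^{-i(0)γ}:
With c≡cos(β/2)=0.753748 and s≡sin(β/2)=0.657164, N=[1·1·1·1]^{1/2}=1.000000
k: max(0,(0)−(0))=0 … min(1+(0),1−(0))=1
  k=0: (−1)^0·1.0000/(1)·0.7537^2·0.6572^0 = +0.568136
  k=1: (−1)^1·1.0000/(1)·0.7537^0·0.6572^2 = -0.431864
d^1_{0,0}(1.4341) = +0.568136 -0.431864 = +0.136271
|D^1_{0,0}|² = |d^1_{0,0}(β)|² = (+0.136271)² = 0.018570 (the z-rotation phases have unit modulus)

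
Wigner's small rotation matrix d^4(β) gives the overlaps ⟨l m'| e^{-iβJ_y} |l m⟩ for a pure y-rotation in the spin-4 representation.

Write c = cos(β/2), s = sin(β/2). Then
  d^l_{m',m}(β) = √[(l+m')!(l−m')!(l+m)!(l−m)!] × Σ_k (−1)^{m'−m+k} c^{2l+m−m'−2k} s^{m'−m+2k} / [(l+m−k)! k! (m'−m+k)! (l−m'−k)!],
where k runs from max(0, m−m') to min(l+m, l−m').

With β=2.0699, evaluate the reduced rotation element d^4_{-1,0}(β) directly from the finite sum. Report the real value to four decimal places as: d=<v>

d=0.3280

d^4_{-1,0}(β=2.0699) via Wigner's sum:
Half-angle: c=0.510569, s=0.859837. N=√(6·120·24·24)=643.987578
k: max(0,(0)−(-1))=1 … min(4+(0),4−(-1))=4
  k=1: (−1)^0·643.9876/(144)·0.5106^7·0.8598^1 = +0.034779
  k=2: (−1)^1·643.9876/(24)·0.5106^5·0.8598^3 = -0.591815
  k=3: (−1)^2·643.9876/(24)·0.5106^3·0.8598^5 = +1.678455
  k=4: (−1)^3·643.9876/(144)·0.5106^1·0.8598^7 = -0.793381
d^4_{-1,0}(2.0699) = +0.034779 -0.591815 +1.678455 -0.793381 = +0.328037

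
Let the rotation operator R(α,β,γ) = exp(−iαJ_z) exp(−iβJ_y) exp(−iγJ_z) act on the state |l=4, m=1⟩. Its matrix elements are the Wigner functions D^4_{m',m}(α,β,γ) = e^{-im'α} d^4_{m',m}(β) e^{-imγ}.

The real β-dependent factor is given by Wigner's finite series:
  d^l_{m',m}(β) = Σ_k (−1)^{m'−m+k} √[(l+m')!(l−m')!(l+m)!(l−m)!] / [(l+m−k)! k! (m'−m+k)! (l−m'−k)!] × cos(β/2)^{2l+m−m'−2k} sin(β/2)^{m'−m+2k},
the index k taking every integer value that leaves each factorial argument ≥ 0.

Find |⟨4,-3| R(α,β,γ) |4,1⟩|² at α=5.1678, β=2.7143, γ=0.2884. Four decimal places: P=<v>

P=0.0820

D^4_{-3,1}(5.1678,2.7143,0.2884) = e^{-i·-3·5.1678}·d^4_{-3,1}(2.7143)·e^{-i·1·0.2884}. Compute d first:
With c≡cos(β/2)=0.212025 and s≡sin(β/2)=0.977264, N=[1·5040·120·6]^{1/2}=1904.940944
k: max(0,(1)−(-3))=4 … min(4+(1),4−(-3))=5
  k=4: (−1)^0·1904.9409/(144)·0.2120^4·0.9773^4 = +0.024384
  k=5: (−1)^1·1904.9409/(240)·0.2120^2·0.9773^6 = -0.310825
d^4_{-3,1}(2.7143) = +0.024384 -0.310825 = -0.286440
|D^4_{-3,1}|² = |d^4_{-3,1}(β)|² = (-0.286440)² = 0.082048 (the z-rotation phases have unit modulus)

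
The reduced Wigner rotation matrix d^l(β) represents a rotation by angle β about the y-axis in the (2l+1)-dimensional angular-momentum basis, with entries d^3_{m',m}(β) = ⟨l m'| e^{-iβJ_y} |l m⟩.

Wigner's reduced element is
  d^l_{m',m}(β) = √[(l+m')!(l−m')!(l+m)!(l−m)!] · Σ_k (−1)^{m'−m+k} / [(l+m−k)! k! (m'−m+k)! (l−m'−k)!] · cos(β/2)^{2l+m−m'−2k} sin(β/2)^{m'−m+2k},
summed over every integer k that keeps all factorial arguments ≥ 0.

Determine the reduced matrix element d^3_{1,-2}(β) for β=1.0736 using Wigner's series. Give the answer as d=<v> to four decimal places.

d^3_{1,-2}(β=1.0736) via Wigner's sum:
With c≡cos(β/2)=0.859350 and s≡sin(β/2)=0.511389, N=[24·2·1·120]^{1/2}=75.894664
The bounds max(0,m−m')=0 and min(l+m,l−m')=1 give 2 terms
  k=0: (−1)^3·75.8947/(12)·0.8593^3·0.5114^3 = -0.536776
  k=1: (−1)^4·75.8947/(24)·0.8593^1·0.5114^5 = +0.095044
d^3_{1,-2}(1.0736) = -0.536776 +0.095044 = -0.441732

d=-0.4417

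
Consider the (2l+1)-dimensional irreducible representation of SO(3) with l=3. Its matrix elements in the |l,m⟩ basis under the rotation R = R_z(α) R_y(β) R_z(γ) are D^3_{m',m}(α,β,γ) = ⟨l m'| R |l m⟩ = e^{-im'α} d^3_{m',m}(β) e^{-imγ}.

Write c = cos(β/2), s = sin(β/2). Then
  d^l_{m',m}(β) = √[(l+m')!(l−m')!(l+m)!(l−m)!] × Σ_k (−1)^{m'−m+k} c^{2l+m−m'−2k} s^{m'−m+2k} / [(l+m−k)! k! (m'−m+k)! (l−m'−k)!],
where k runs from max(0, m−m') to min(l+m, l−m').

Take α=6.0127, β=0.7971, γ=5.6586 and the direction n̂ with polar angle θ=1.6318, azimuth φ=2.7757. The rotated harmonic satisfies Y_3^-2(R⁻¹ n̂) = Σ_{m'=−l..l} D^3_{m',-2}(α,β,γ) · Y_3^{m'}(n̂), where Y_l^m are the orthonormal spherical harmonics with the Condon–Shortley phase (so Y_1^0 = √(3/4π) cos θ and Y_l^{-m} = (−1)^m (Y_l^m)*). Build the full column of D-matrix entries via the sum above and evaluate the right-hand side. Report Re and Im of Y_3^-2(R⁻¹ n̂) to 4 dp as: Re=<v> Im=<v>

Need the full column D^3_{m',-2} for m'=−3..3 at α=6.0127, β=0.7971, γ=5.6586.
cos(β/2)=0.921625, sin(β/2)=0.388082
d^3_{-3,-2}: single k=1 term ⇒ +0.632077;  D = -0.297377-0.557753i
d^3_{-2,-2}: k∈[0..1] ⇒ +0.612808 -0.543293 = +0.069515;  D = -0.015126-0.067849i
d^3_{-1,-2}: k∈[0..1] ⇒ -0.816008 +0.289377 = -0.526631;  D = -0.026920+0.525942i
d^3_{0,-2}: k∈[0..1] ⇒ +0.595148 -0.105527 = +0.489621;  D = +0.154774-0.464514i
d^3_{1,-2}: k∈[0..1] ⇒ -0.289377 +0.025655 = -0.263722;  D = -0.147187+0.218827i
d^3_{2,-2}: k∈[0..1] ⇒ +0.096333 -0.003416 = +0.092917;  D = +0.070573-0.060439i
d^3_{3,-2}: single k=0 term ⇒ -0.019872;  D = -0.017999+0.008423i
Y_3^{m'}(θ=1.6318,φ=2.7757) and Σ D·Y over m':
  (-0.2974-0.5578i)·(-0.1891-0.3693i)  (-0.0151-0.0678i)·(-0.0462-0.0415i)  (-0.0269+0.5259i)·(+0.2956+0.1133i)  (+0.1548-0.4645i)·(+0.0678+0.0000i)  (-0.1472+0.2188i)·(-0.2956+0.1133i)  (+0.0706-0.0604i)·(-0.0462+0.0415i)  (-0.0180+0.0084i)·(+0.1891-0.3693i)
Y_3^-2(R⁻¹ n̂) = -0.191237+0.272557i

Re=-0.1912 Im=0.2726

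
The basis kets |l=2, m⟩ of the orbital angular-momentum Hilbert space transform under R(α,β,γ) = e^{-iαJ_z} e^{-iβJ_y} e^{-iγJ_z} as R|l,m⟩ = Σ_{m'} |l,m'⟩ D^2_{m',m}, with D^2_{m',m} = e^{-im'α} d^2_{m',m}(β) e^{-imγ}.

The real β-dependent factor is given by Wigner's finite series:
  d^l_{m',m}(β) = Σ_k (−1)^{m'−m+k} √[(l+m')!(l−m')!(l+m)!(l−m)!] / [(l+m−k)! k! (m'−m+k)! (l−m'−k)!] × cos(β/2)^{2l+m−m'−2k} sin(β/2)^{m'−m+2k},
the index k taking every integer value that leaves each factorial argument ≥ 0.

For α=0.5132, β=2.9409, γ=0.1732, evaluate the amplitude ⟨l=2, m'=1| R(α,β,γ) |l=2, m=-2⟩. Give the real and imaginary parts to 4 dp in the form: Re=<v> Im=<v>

Re=-0.1946 Im=0.0328

Split into d^2_{1,-2}(β=2.9409) × two z-phases.
c=cos(2.9409/2)=0.100178, s=sin(2.9409/2)=0.994970; N=√[6·1·1·24]=12.000000
The bounds max(0,m−m')=0 and min(l+m,l−m')=0 give 1 term
  k=0: (−1)^3·12.0000/(6)·0.1002^1·0.9950^3 = -0.197348
d^2_{1,-2}(2.9409) = -0.197348
Attach z-rotation phases: D = e^{-i(1)(0.5132)}·(-0.197348)·e^{-i(-2)(0.1732)} = -0.194609+0.032765i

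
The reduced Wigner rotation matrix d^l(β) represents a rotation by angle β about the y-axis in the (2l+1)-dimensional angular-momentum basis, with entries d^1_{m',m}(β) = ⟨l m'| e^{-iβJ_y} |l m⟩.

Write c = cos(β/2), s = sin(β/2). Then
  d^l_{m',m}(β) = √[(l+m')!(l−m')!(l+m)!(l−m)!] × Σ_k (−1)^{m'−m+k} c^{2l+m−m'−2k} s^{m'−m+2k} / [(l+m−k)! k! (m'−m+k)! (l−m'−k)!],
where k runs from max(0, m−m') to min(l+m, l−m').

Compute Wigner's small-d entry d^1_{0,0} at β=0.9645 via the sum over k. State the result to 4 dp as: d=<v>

d^1_{0,0}(β=0.9645) via Wigner's sum:
With c≡cos(β/2)=0.885954 and s≡sin(β/2)=0.463774, N=[1·1·1·1]^{1/2}=1.000000
The bounds max(0,m−m')=0 and min(l+m,l−m')=1 give 2 terms
  k=0: (−1)^0·1.0000/(1)·0.8860^2·0.4638^0 = +0.784914
  k=1: (−1)^1·1.0000/(1)·0.8860^0·0.4638^2 = -0.215086
d^1_{0,0}(0.9645) = +0.784914 -0.215086 = +0.569828

d=0.5698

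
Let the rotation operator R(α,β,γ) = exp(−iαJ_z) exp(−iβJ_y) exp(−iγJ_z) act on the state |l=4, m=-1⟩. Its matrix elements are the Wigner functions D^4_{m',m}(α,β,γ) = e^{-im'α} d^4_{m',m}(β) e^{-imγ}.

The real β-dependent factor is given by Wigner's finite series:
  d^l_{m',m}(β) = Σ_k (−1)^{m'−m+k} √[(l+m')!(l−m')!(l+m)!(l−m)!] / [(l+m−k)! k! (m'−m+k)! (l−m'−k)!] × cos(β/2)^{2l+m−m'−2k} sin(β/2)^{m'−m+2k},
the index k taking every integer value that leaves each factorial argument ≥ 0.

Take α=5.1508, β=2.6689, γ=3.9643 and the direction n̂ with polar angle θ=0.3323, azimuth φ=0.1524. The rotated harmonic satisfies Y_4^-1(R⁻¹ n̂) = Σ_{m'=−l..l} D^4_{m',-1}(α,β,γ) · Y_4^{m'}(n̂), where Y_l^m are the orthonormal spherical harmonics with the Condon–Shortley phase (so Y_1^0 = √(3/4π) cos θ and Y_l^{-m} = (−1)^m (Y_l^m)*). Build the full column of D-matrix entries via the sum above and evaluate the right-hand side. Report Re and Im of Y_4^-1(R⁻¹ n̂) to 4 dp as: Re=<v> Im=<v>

Need the full column D^4_{m',-1} for m'=−4..4 at α=5.1508, β=2.6689, γ=3.9643.
cos(β/2)=0.234152, sin(β/2)=0.972200
d^4_{-4,-1}: single k=3 term ⇒ +0.004840;  D = +0.004087-0.002592i
d^4_{-3,-1}: k∈[2..3] ⇒ +0.001236 -0.035525 = -0.034289;  D = -0.028920-0.018421i
d^4_{-2,-1}: k∈[1..3] ⇒ +0.000159 -0.013720 +0.157684 = +0.144123;  D = -0.018502+0.142930i
d^4_{-1,-1}: k∈[0..3] ⇒ +0.000009 -0.002337 +0.080563 -0.462945 = -0.384710;  D = +0.366410-0.117241i
d^4_{0,-1}: k∈[0..3] ⇒ -0.000168 +0.017355 -0.299184 +0.859612 = +0.577615;  D = -0.392916-0.423386i
d^4_{1,-1}: k∈[0..3] ⇒ +0.001558 -0.080563 +0.694418 -0.798077 = -0.182664;  D = -0.068482+0.169341i
d^4_{2,-1}: k∈[0..2] ⇒ -0.009147 +0.236526 -0.815499 = -0.588120;  D = -0.587259+0.031810i
d^4_{3,-1}: k∈[0..1] ⇒ +0.035525 -0.367451 = -0.331927;  D = -0.156952-0.292474i
d^4_{4,-1}: single k=0 term ⇒ -0.083438;  D = +0.049820-0.066933i
Y_4^{m'}(θ=0.3323,φ=0.1524) and Σ D·Y over m':
  (+0.0041-0.0026i)·(+0.0041-0.0029i)  (-0.0289-0.0184i)·(+0.0369-0.0181i)  (-0.0185+0.1429i)·(+0.1785-0.0561i)  (+0.3664-0.1172i)·(+0.4694-0.0721i)  (-0.3929-0.4234i)·(+0.4379+0.0000i)  (-0.0685+0.1693i)·(-0.4694-0.0721i)  (-0.5873+0.0318i)·(+0.1785+0.0561i)  (-0.1570-0.2925i)·(-0.0369-0.0181i)  (+0.0498-0.0669i)·(+0.0041+0.0029i)
Y_4^-1(R⁻¹ n̂) = -0.066557-0.328829i

Re=-0.0666 Im=-0.3288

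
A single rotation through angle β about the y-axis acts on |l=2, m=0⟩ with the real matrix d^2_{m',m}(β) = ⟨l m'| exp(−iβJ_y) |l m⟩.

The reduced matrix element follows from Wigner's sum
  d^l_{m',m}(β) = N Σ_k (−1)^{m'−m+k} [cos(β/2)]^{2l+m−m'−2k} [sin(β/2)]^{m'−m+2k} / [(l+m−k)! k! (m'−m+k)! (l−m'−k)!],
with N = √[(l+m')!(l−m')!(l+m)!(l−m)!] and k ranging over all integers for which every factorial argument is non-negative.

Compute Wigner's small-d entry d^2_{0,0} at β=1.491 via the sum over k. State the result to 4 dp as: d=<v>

d=-0.4905

d^2_{0,0}(β=1.491) via Wigner's sum:
With c≡cos(β/2)=0.734749 and s≡sin(β/2)=0.678339, N=[2·2·2·2]^{1/2}=4.000000
k: max(0,(0)−(0))=0 … min(2+(0),2−(0))=2
  k=0: (−1)^0·4.0000/(4)·0.7347^4·0.6783^0 = +0.291444
  k=1: (−1)^1·4.0000/(1)·0.7347^2·0.6783^2 = -0.993646
  k=2: (−1)^2·4.0000/(4)·0.7347^0·0.6783^4 = +0.211733
d^2_{0,0}(1.491) = +0.291444 -0.993646 +0.211733 = -0.490469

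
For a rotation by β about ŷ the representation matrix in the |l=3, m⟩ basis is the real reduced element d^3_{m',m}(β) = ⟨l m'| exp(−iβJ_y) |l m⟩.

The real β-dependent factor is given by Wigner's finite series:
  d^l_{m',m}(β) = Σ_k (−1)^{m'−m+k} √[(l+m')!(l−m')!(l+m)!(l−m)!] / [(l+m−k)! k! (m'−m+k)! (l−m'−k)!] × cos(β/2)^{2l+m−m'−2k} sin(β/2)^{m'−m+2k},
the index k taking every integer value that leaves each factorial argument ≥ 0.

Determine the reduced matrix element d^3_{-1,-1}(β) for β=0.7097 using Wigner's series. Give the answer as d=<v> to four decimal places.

d^3_{-1,-1}(β=0.7097) via Wigner's sum:
With c≡cos(β/2)=0.937699 and s≡sin(β/2)=0.347450, N=[2·24·2·24]^{1/2}=48.000000
k: max(0,(-1)−(-1))=0 … min(3+(-1),3−(-1))=2
  k=0: (−1)^0·48.0000/(48)·0.9377^6·0.3474^0 = +0.679798
  k=1: (−1)^1·48.0000/(6)·0.9377^4·0.3474^2 = -0.746667
  k=2: (−1)^2·48.0000/(8)·0.9377^2·0.3474^4 = +0.076886
d^3_{-1,-1}(0.7097) = +0.679798 -0.746667 +0.076886 = +0.010016

d=0.0100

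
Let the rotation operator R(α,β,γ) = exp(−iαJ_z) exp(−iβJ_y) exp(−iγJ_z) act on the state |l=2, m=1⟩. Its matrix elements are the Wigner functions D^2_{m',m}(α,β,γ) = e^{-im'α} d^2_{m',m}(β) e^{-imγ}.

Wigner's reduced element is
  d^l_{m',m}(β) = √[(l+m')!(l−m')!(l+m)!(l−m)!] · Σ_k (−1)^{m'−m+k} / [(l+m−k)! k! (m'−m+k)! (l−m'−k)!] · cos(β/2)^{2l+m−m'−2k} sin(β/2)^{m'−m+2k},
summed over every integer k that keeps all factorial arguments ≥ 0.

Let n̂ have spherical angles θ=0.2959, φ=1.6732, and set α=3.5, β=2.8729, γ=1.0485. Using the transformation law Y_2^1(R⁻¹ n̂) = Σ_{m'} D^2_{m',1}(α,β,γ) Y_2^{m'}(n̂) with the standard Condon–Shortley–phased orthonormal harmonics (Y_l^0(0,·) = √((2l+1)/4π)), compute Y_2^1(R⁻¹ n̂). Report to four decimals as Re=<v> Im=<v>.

Re=-0.2442 Im=0.0128

Need the full column D^2_{m',1} for m'=−2..2 at α=3.5, β=2.8729, γ=1.0485.
cos(β/2)=0.133943, sin(β/2)=0.990989
d^2_{-2,1}: single k=3 term ⇒ +0.260709;  D = +0.246499-0.084896i
d^2_{-1,1}: k∈[2..3] ⇒ +0.052856 -0.964441 = -0.911584;  D = +0.703002-0.580323i
d^2_{0,1}: k∈[1..2] ⇒ +0.005833 -0.319301 = -0.313468;  D = -0.156380+0.271675i
d^2_{1,1}: k∈[0..1] ⇒ +0.000322 -0.052856 = -0.052534;  D = +0.008571-0.051830i
d^2_{2,1}: single k=0 term ⇒ -0.004763;  D = +0.000921+0.004673i
Y_2^{m'}(θ=0.2959,φ=1.6732) and Σ D·Y over m':
  (+0.2465-0.0849i)·(-0.0322+0.0067i)  (+0.7030-0.5803i)·(-0.0220-0.2144i)  (-0.1564+0.2717i)·(+0.5503+0.0000i)  (+0.0086-0.0518i)·(+0.0220-0.2144i)  (+0.0009+0.0047i)·(-0.0322-0.0067i)
Y_2^1(R⁻¹ n̂) = -0.244222+0.012842i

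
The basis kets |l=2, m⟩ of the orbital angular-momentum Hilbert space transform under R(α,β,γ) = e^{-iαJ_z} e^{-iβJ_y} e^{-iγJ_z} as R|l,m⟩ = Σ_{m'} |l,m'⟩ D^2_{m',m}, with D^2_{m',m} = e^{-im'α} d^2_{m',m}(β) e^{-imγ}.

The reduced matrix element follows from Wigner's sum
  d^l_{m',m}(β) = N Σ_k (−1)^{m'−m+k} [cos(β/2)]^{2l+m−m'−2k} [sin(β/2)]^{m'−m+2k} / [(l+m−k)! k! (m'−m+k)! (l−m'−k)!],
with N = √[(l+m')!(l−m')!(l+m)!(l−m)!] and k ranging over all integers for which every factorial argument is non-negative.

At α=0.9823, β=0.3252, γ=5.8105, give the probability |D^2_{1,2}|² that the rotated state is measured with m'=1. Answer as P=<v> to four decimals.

P=0.0968

First d^2_{1,2}(β=0.3252), then the phase factors e^{-i(1)α} and e^{-i(2)γ}:
Half-angle: c=0.986810, s=0.161884. N=√(6·1·24·1)=12.000000
Admissible k: 1..1 (factorial args all ≥0)
  k=1: (−1)^0·12.0000/(6)·0.9868^3·0.1619^1 = +0.311125
d^2_{1,2}(0.3252) = +0.311125
|D^2_{1,2}|² = |d^2_{1,2}(β)|² = (+0.311125)² = 0.096799 (the z-rotation phases have unit modulus)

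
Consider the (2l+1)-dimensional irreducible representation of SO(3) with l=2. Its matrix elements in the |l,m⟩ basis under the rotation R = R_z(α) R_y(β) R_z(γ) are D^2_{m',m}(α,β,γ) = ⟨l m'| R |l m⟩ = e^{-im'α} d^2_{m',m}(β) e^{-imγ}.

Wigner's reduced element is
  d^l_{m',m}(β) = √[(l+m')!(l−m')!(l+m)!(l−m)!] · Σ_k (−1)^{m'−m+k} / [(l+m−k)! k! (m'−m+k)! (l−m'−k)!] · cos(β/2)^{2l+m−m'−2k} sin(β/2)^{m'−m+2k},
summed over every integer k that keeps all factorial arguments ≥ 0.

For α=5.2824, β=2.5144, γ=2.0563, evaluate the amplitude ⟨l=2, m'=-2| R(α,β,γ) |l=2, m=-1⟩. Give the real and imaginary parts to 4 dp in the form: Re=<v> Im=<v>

Re=0.0558 Im=0.0031

D^2_{-2,-1}(5.2824,2.5144,2.0563) = e^{-i·-2·5.2824}·d^2_{-2,-1}(2.5144)·e^{-i·-1·2.0563}. Compute d first:
Half-angle: c=0.308482, s=0.951230. N=√(1·24·1·6)=12.000000
The bounds max(0,m−m')=1 and min(l+m,l−m')=1 give 1 term
  k=1: (−1)^0·12.0000/(6)·0.3085^3·0.9512^1 = +0.055847
d^2_{-2,-1}(2.5144) = +0.055847
Phases: e^{-i·(-2)·5.2824}=-0.417574-0.908643i, e^{-i·(-1)·2.0563}=-0.466654+0.884440i ⇒ D=+0.055764+0.003055i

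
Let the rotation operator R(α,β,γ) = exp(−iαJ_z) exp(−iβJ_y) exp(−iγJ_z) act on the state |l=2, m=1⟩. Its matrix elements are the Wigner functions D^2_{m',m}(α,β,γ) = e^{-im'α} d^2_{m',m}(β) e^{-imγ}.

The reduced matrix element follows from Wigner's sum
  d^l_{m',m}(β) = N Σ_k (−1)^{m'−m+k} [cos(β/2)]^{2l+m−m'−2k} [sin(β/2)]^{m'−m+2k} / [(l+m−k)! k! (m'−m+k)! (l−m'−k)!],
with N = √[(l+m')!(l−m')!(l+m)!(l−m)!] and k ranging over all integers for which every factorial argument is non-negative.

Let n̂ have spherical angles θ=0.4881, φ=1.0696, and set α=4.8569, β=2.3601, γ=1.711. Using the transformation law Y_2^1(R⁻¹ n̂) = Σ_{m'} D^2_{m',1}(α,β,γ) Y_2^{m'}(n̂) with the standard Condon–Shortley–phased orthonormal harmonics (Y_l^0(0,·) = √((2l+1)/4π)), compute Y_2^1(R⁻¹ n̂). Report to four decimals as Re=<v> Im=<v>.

Need the full column D^2_{m',1} for m'=−2..2 at α=4.8569, β=2.3601, γ=1.711.
cos(β/2)=0.380879, sin(β/2)=0.924625
d^2_{-2,1}: single k=3 term ⇒ +0.602162;  D = -0.089282+0.595507i
d^2_{-1,1}: k∈[2..3] ⇒ +0.372071 -0.730908 = -0.358837;  D = +0.358834+0.001546i
d^2_{0,1}: k∈[1..2] ⇒ +0.125141 -0.737495 = -0.612354;  D = +0.085573+0.606345i
d^2_{1,1}: k∈[0..1] ⇒ +0.021045 -0.372071 = -0.351026;  D = -0.336894+0.098597i
d^2_{2,1}: single k=0 term ⇒ -0.102178;  D = -0.042523-0.092909i
Y_2^{m'}(θ=0.4881,φ=1.0696) and Σ D·Y over m':
  (-0.0893+0.5955i)·(-0.0457-0.0716i)  (+0.3588+0.0015i)·(+0.1537-0.2806i)  (+0.0856+0.6063i)·(+0.4227+0.0000i)  (-0.3369+0.0986i)·(-0.1537-0.2806i)  (-0.0425-0.0929i)·(-0.0457+0.0716i)
Y_2^1(R⁻¹ n̂) = +0.226548+0.215595i

Re=0.2265 Im=0.2156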